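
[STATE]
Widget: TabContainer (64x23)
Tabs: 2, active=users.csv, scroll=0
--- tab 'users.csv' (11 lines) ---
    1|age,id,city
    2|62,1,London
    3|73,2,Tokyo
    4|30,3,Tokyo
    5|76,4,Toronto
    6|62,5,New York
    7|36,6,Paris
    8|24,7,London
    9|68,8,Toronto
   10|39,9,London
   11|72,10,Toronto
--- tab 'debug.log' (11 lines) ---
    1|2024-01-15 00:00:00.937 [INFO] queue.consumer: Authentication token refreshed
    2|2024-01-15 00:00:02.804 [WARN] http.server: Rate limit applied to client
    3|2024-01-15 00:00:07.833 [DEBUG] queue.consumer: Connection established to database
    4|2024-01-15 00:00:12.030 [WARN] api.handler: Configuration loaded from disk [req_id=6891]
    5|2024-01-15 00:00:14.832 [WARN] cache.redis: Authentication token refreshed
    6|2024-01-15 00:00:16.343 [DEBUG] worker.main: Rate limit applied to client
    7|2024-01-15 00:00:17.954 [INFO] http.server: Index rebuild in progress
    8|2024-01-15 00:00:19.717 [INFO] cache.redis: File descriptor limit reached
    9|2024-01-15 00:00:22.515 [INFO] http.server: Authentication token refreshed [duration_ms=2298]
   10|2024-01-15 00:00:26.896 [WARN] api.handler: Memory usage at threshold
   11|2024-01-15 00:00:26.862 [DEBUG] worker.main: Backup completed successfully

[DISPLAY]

[users.csv]│ debug.log                                          
────────────────────────────────────────────────────────────────
age,id,city                                                     
62,1,London                                                     
73,2,Tokyo                                                      
30,3,Tokyo                                                      
76,4,Toronto                                                    
62,5,New York                                                   
36,6,Paris                                                      
24,7,London                                                     
68,8,Toronto                                                    
39,9,London                                                     
72,10,Toronto                                                   
                                                                
                                                                
                                                                
                                                                
                                                                
                                                                
                                                                
                                                                
                                                                
                                                                


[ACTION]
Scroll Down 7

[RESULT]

[users.csv]│ debug.log                                          
────────────────────────────────────────────────────────────────
24,7,London                                                     
68,8,Toronto                                                    
39,9,London                                                     
72,10,Toronto                                                   
                                                                
                                                                
                                                                
                                                                
                                                                
                                                                
                                                                
                                                                
                                                                
                                                                
                                                                
                                                                
                                                                
                                                                
                                                                
                                                                
                                                                


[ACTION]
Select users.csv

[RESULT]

[users.csv]│ debug.log                                          
────────────────────────────────────────────────────────────────
age,id,city                                                     
62,1,London                                                     
73,2,Tokyo                                                      
30,3,Tokyo                                                      
76,4,Toronto                                                    
62,5,New York                                                   
36,6,Paris                                                      
24,7,London                                                     
68,8,Toronto                                                    
39,9,London                                                     
72,10,Toronto                                                   
                                                                
                                                                
                                                                
                                                                
                                                                
                                                                
                                                                
                                                                
                                                                
                                                                


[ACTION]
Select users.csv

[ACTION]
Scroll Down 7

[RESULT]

[users.csv]│ debug.log                                          
────────────────────────────────────────────────────────────────
24,7,London                                                     
68,8,Toronto                                                    
39,9,London                                                     
72,10,Toronto                                                   
                                                                
                                                                
                                                                
                                                                
                                                                
                                                                
                                                                
                                                                
                                                                
                                                                
                                                                
                                                                
                                                                
                                                                
                                                                
                                                                
                                                                


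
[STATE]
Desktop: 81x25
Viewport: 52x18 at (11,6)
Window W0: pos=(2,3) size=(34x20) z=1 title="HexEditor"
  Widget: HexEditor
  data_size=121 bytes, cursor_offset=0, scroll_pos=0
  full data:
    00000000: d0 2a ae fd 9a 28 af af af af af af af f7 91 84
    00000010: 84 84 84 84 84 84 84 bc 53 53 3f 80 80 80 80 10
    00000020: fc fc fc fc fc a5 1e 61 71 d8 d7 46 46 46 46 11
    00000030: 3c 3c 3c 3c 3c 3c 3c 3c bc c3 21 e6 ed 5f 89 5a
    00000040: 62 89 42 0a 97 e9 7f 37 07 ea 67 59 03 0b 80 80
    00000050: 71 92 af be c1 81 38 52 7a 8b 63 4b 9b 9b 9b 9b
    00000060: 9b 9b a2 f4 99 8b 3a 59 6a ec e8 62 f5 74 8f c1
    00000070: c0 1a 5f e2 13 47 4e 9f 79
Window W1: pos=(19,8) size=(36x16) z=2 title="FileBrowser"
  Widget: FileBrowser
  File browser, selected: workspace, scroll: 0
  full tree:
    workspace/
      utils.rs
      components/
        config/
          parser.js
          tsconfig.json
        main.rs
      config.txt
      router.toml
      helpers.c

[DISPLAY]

  D0 2a ae fd 9a 28 af a┃                           
  84 84 84 84 84 84 84 b┃                           
  fc fc ┏━━━━━━━━━━━━━━━━━━━━━━━━━━━━━━━━━━┓        
  3c 3c ┃ FileBrowser                      ┃        
  62 89 ┠──────────────────────────────────┨        
  71 92 ┃> [-] workspace/                  ┃        
  9b 9b ┃    utils.rs                      ┃        
  c0 1a ┃    [+] components/               ┃        
        ┃    config.txt                    ┃        
        ┃    router.toml                   ┃        
        ┃    helpers.c                     ┃        
        ┃                                  ┃        
        ┃                                  ┃        
        ┃                                  ┃        
        ┃                                  ┃        
        ┃                                  ┃        
━━━━━━━━┃                                  ┃        
        ┗━━━━━━━━━━━━━━━━━━━━━━━━━━━━━━━━━━┛        


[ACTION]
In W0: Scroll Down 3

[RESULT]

  3c 3c 3c 3c 3c 3c 3c 3┃                           
  62 89 42 0a 97 e9 7f 3┃                           
  71 92 ┏━━━━━━━━━━━━━━━━━━━━━━━━━━━━━━━━━━┓        
  9b 9b ┃ FileBrowser                      ┃        
  c0 1a ┠──────────────────────────────────┨        
        ┃> [-] workspace/                  ┃        
        ┃    utils.rs                      ┃        
        ┃    [+] components/               ┃        
        ┃    config.txt                    ┃        
        ┃    router.toml                   ┃        
        ┃    helpers.c                     ┃        
        ┃                                  ┃        
        ┃                                  ┃        
        ┃                                  ┃        
        ┃                                  ┃        
        ┃                                  ┃        
━━━━━━━━┃                                  ┃        
        ┗━━━━━━━━━━━━━━━━━━━━━━━━━━━━━━━━━━┛        


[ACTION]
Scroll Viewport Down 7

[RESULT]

  62 89 42 0a 97 e9 7f 3┃                           
  71 92 ┏━━━━━━━━━━━━━━━━━━━━━━━━━━━━━━━━━━┓        
  9b 9b ┃ FileBrowser                      ┃        
  c0 1a ┠──────────────────────────────────┨        
        ┃> [-] workspace/                  ┃        
        ┃    utils.rs                      ┃        
        ┃    [+] components/               ┃        
        ┃    config.txt                    ┃        
        ┃    router.toml                   ┃        
        ┃    helpers.c                     ┃        
        ┃                                  ┃        
        ┃                                  ┃        
        ┃                                  ┃        
        ┃                                  ┃        
        ┃                                  ┃        
━━━━━━━━┃                                  ┃        
        ┗━━━━━━━━━━━━━━━━━━━━━━━━━━━━━━━━━━┛        
                                                    


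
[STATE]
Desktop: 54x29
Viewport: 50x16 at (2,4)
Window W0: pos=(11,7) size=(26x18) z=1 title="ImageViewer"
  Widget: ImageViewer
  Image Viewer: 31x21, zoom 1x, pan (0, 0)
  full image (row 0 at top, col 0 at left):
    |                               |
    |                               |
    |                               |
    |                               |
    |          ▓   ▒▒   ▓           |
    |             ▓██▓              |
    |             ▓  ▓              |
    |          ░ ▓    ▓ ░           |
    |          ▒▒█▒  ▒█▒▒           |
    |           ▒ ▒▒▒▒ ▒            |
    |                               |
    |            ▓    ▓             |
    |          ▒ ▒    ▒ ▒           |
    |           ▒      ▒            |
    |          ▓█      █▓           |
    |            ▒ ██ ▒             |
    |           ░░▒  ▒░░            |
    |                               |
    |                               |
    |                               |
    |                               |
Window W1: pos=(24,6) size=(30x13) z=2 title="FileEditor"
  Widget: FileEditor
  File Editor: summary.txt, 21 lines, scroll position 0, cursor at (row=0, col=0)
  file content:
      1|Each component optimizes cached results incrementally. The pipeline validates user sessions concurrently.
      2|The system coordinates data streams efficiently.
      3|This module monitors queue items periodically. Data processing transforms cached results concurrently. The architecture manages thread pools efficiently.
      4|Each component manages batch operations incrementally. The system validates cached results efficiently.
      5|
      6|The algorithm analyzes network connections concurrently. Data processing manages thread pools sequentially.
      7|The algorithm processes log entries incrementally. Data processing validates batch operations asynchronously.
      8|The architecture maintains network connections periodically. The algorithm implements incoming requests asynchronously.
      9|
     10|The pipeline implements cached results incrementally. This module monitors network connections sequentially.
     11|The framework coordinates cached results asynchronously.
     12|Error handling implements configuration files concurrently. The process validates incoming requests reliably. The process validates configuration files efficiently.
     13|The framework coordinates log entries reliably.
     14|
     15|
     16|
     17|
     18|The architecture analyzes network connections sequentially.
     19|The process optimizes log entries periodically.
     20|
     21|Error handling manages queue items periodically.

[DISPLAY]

                                                  
                                                  
                      ┏━━━━━━━━━━━━━━━━━━━━━━━━━━━
         ┏━━━━━━━━━━━━┃ FileEditor                
         ┃ ImageViewer┠───────────────────────────
         ┠────────────┃█ach component optimizes ca
         ┃            ┃The system coordinates data
         ┃            ┃This module monitors queue 
         ┃            ┃Each component manages batc
         ┃            ┃                           
         ┃          ▓ ┃The algorithm analyzes netw
         ┃            ┃The algorithm processes log
         ┃            ┃The architecture maintains 
         ┃          ░ ┃                           
         ┃          ▒▒┗━━━━━━━━━━━━━━━━━━━━━━━━━━━
         ┃           ▒ ▒▒▒▒ ▒     ┃               


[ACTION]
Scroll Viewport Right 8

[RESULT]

                                                  
                                                  
                    ┏━━━━━━━━━━━━━━━━━━━━━━━━━━━━┓
       ┏━━━━━━━━━━━━┃ FileEditor                 ┃
       ┃ ImageViewer┠────────────────────────────┨
       ┠────────────┃█ach component optimizes ca▲┃
       ┃            ┃The system coordinates data█┃
       ┃            ┃This module monitors queue ░┃
       ┃            ┃Each component manages batc░┃
       ┃            ┃                           ░┃
       ┃          ▓ ┃The algorithm analyzes netw░┃
       ┃            ┃The algorithm processes log░┃
       ┃            ┃The architecture maintains ░┃
       ┃          ░ ┃                           ▼┃
       ┃          ▒▒┗━━━━━━━━━━━━━━━━━━━━━━━━━━━━┛
       ┃           ▒ ▒▒▒▒ ▒     ┃                 


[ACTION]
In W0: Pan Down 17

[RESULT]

                                                  
                                                  
                    ┏━━━━━━━━━━━━━━━━━━━━━━━━━━━━┓
       ┏━━━━━━━━━━━━┃ FileEditor                 ┃
       ┃ ImageViewer┠────────────────────────────┨
       ┠────────────┃█ach component optimizes ca▲┃
       ┃            ┃The system coordinates data█┃
       ┃            ┃This module monitors queue ░┃
       ┃            ┃Each component manages batc░┃
       ┃            ┃                           ░┃
       ┃            ┃The algorithm analyzes netw░┃
       ┃            ┃The algorithm processes log░┃
       ┃            ┃The architecture maintains ░┃
       ┃            ┃                           ▼┃
       ┃            ┗━━━━━━━━━━━━━━━━━━━━━━━━━━━━┛
       ┃                        ┃                 


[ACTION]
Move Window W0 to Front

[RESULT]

                                                  
                                                  
                    ┏━━━━━━━━━━━━━━━━━━━━━━━━━━━━┓
       ┏━━━━━━━━━━━━━━━━━━━━━━━━┓                ┃
       ┃ ImageViewer            ┃────────────────┨
       ┠────────────────────────┨nt optimizes ca▲┃
       ┃                        ┃oordinates data█┃
       ┃                        ┃monitors queue ░┃
       ┃                        ┃nt manages batc░┃
       ┃                        ┃               ░┃
       ┃                        ┃m analyzes netw░┃
       ┃                        ┃m processes log░┃
       ┃                        ┃ture maintains ░┃
       ┃                        ┃               ▼┃
       ┃                        ┃━━━━━━━━━━━━━━━━┛
       ┃                        ┃                 


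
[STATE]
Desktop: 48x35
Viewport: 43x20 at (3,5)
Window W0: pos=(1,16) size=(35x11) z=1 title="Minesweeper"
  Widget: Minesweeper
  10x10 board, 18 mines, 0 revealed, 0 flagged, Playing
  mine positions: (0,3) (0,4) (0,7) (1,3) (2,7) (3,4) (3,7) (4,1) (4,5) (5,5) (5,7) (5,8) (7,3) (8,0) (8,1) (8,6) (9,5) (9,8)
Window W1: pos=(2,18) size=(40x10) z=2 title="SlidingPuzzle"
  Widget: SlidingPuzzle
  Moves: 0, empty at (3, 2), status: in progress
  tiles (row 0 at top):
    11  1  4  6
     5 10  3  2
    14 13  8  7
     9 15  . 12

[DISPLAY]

                                           
                                           
                                           
                                           
                                           
                                           
                                           
                                           
                                           
                                           
                                           
━━━━━━━━━━━━━━━━━━━━━━━━━━━━━━━━┓          
Minesweeper                     ┃          
━━━━━━━━━━━━━━━━━━━━━━━━━━━━━━━━━━━━━━┓    
 SlidingPuzzle                        ┃    
──────────────────────────────────────┨    
┌────┬────┬────┬────┐                 ┃    
│ 11 │  1 │  4 │  6 │                 ┃    
├────┼────┼────┼────┤                 ┃    
│  5 │ 10 │  3 │  2 │                 ┃    


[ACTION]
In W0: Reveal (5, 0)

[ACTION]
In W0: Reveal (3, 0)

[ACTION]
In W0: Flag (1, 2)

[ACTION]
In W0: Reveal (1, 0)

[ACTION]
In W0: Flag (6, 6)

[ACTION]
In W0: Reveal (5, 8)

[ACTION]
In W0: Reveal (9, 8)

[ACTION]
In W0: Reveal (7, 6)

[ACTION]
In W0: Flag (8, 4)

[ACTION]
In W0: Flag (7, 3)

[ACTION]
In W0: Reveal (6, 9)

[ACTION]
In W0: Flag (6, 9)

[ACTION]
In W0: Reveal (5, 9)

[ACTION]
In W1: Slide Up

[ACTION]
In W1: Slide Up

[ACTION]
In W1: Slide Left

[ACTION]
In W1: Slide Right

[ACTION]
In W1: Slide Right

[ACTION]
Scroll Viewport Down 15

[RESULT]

                                           
━━━━━━━━━━━━━━━━━━━━━━━━━━━━━━━━┓          
Minesweeper                     ┃          
━━━━━━━━━━━━━━━━━━━━━━━━━━━━━━━━━━━━━━┓    
 SlidingPuzzle                        ┃    
──────────────────────────────────────┨    
┌────┬────┬────┬────┐                 ┃    
│ 11 │  1 │  4 │  6 │                 ┃    
├────┼────┼────┼────┤                 ┃    
│  5 │ 10 │  3 │  2 │                 ┃    
├────┼────┼────┼────┤                 ┃    
│ 14 │ 13 │  8 │  7 │                 ┃    
━━━━━━━━━━━━━━━━━━━━━━━━━━━━━━━━━━━━━━┛    
                                           
                                           
                                           
                                           
                                           
                                           
                                           


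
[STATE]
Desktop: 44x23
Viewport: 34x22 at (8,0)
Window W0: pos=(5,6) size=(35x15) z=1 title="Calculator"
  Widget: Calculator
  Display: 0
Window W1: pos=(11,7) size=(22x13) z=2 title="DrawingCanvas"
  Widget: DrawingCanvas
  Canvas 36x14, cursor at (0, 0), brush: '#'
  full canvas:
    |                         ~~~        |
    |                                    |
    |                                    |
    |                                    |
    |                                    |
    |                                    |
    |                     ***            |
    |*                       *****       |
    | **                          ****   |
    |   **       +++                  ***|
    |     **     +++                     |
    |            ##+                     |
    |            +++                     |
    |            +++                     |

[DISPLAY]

                                  
                                  
                                  
                                  
                                  
                                  
━━━━━━━━━━━━━━━━━━━━━━━━━━━━━━━┓  
alc┏━━━━━━━━━━━━━━━━━━━━┓      ┃  
───┃ DrawingCanvas      ┃──────┨  
   ┠────────────────────┨     0┃  
──┬┃+                   ┃      ┃  
7 │┃                    ┃      ┃  
──┼┃                    ┃      ┃  
4 │┃                    ┃      ┃  
──┼┃                    ┃      ┃  
1 │┃                    ┃      ┃  
──┼┃                    ┃      ┃  
0 │┃*                   ┃      ┃  
──┼┃ **                 ┃      ┃  
C │┗━━━━━━━━━━━━━━━━━━━━┛      ┃  
━━━━━━━━━━━━━━━━━━━━━━━━━━━━━━━┛  
                                  


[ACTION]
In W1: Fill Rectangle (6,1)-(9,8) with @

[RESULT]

                                  
                                  
                                  
                                  
                                  
                                  
━━━━━━━━━━━━━━━━━━━━━━━━━━━━━━━┓  
alc┏━━━━━━━━━━━━━━━━━━━━┓      ┃  
───┃ DrawingCanvas      ┃──────┨  
   ┠────────────────────┨     0┃  
──┬┃+                   ┃      ┃  
7 │┃                    ┃      ┃  
──┼┃                    ┃      ┃  
4 │┃                    ┃      ┃  
──┼┃                    ┃      ┃  
1 │┃                    ┃      ┃  
──┼┃ @@@@@@@@           ┃      ┃  
0 │┃*@@@@@@@@           ┃      ┃  
──┼┃ @@@@@@@@           ┃      ┃  
C │┗━━━━━━━━━━━━━━━━━━━━┛      ┃  
━━━━━━━━━━━━━━━━━━━━━━━━━━━━━━━┛  
                                  


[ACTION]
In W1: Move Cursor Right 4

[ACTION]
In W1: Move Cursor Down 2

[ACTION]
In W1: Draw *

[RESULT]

                                  
                                  
                                  
                                  
                                  
                                  
━━━━━━━━━━━━━━━━━━━━━━━━━━━━━━━┓  
alc┏━━━━━━━━━━━━━━━━━━━━┓      ┃  
───┃ DrawingCanvas      ┃──────┨  
   ┠────────────────────┨     0┃  
──┬┃                    ┃      ┃  
7 │┃                    ┃      ┃  
──┼┃    *               ┃      ┃  
4 │┃                    ┃      ┃  
──┼┃                    ┃      ┃  
1 │┃                    ┃      ┃  
──┼┃ @@@@@@@@           ┃      ┃  
0 │┃*@@@@@@@@           ┃      ┃  
──┼┃ @@@@@@@@           ┃      ┃  
C │┗━━━━━━━━━━━━━━━━━━━━┛      ┃  
━━━━━━━━━━━━━━━━━━━━━━━━━━━━━━━┛  
                                  


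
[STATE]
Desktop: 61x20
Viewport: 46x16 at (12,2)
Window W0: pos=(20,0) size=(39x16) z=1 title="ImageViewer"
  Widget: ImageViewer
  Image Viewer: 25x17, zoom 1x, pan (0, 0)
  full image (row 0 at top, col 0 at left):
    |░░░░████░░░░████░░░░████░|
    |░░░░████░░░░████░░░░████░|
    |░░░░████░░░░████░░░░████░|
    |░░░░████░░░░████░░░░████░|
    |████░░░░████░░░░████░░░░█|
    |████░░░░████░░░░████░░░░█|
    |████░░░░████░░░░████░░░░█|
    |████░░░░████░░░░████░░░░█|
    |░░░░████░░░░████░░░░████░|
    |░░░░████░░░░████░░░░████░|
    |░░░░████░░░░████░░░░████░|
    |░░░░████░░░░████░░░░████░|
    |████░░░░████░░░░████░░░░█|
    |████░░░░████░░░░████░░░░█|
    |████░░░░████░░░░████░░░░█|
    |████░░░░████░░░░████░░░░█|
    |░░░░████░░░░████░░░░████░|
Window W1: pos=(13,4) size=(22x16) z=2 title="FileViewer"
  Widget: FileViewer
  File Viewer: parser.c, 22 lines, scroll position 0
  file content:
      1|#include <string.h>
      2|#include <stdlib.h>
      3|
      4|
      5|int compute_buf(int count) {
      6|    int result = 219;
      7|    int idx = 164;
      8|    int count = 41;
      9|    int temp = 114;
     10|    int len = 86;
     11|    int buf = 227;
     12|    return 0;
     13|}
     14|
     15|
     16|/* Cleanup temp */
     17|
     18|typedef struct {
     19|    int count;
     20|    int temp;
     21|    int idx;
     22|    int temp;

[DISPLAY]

        ┠─────────────────────────────────────
        ┃░░░░████░░░░████░░░░████░            
 ┏━━━━━━━━━━━━━━━━━━━━┓██░░░░████░            
 ┃ FileViewer         ┃██░░░░████░            
 ┠────────────────────┨██░░░░████░            
 ┃#include <string.h>▲┃░░████░░░░█            
 ┃#include <stdlib.h>█┃░░████░░░░█            
 ┃                   ░┃░░████░░░░█            
 ┃                   ░┃░░████░░░░█            
 ┃int compute_buf(int░┃██░░░░████░            
 ┃    int result = 21░┃██░░░░████░            
 ┃    int idx = 164; ░┃██░░░░████░            
 ┃    int count = 41;░┃██░░░░████░            
 ┃    int temp = 114;░┃━━━━━━━━━━━━━━━━━━━━━━━
 ┃    int len = 86;  ░┃                       
 ┃    int buf = 227; ░┃                       


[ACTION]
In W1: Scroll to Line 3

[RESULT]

        ┠─────────────────────────────────────
        ┃░░░░████░░░░████░░░░████░            
 ┏━━━━━━━━━━━━━━━━━━━━┓██░░░░████░            
 ┃ FileViewer         ┃██░░░░████░            
 ┠────────────────────┨██░░░░████░            
 ┃                   ▲┃░░████░░░░█            
 ┃                   ░┃░░████░░░░█            
 ┃int compute_buf(int░┃░░████░░░░█            
 ┃    int result = 21█┃░░████░░░░█            
 ┃    int idx = 164; ░┃██░░░░████░            
 ┃    int count = 41;░┃██░░░░████░            
 ┃    int temp = 114;░┃██░░░░████░            
 ┃    int len = 86;  ░┃██░░░░████░            
 ┃    int buf = 227; ░┃━━━━━━━━━━━━━━━━━━━━━━━
 ┃    return 0;      ░┃                       
 ┃}                  ░┃                       


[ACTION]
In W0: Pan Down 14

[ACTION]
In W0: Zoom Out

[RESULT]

        ┠─────────────────────────────────────
        ┃████░░░░████░░░░████░░░░█            
 ┏━━━━━━━━━━━━━━━━━━━━┓░░████░░░░█            
 ┃ FileViewer         ┃██░░░░████░            
 ┠────────────────────┨                       
 ┃                   ▲┃                       
 ┃                   ░┃                       
 ┃int compute_buf(int░┃                       
 ┃    int result = 21█┃                       
 ┃    int idx = 164; ░┃                       
 ┃    int count = 41;░┃                       
 ┃    int temp = 114;░┃                       
 ┃    int len = 86;  ░┃                       
 ┃    int buf = 227; ░┃━━━━━━━━━━━━━━━━━━━━━━━
 ┃    return 0;      ░┃                       
 ┃}                  ░┃                       


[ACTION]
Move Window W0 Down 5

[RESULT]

                                              
                                              
 ┏━━━━━━━━━━━━━━━━━━━━┓━━━━━━━━━━━━━━━━━━━━━━━
 ┃ FileViewer         ┃                       
 ┠────────────────────┨───────────────────────
 ┃                   ▲┃░░████░░░░█            
 ┃                   ░┃░░████░░░░█            
 ┃int compute_buf(int░┃██░░░░████░            
 ┃    int result = 21█┃                       
 ┃    int idx = 164; ░┃                       
 ┃    int count = 41;░┃                       
 ┃    int temp = 114;░┃                       
 ┃    int len = 86;  ░┃                       
 ┃    int buf = 227; ░┃                       
 ┃    return 0;      ░┃                       
 ┃}                  ░┃                       


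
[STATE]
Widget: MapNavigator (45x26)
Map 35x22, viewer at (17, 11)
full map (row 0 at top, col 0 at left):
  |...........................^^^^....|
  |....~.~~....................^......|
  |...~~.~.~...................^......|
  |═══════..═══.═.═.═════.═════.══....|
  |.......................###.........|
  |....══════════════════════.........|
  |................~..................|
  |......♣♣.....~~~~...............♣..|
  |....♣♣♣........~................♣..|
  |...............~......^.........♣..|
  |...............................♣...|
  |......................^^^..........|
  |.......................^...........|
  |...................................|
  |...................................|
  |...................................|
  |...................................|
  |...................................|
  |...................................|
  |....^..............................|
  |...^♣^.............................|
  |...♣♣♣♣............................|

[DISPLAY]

                                             
                                             
     ...........................^^^^....     
     ....~.~~....................^......     
     ...~~.~.~...................^......     
     ═══════..═══.═.═.═════.═════.══....     
     .......................###.........     
     ....══════════════════════.........     
     ................~..................     
     ......♣♣.....~~~~...............♣..     
     ....♣♣♣........~................♣..     
     ...............~......^.........♣..     
     ...............................♣...     
     .................@....^^^..........     
     .......................^...........     
     ...................................     
     ...................................     
     ...................................     
     ...................................     
     ...................................     
     ...................................     
     ....^..............................     
     ...^♣^.............................     
     ...♣♣♣♣............................     
                                             
                                             


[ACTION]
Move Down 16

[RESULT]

     ....♣♣♣........~................♣..     
     ...............~......^.........♣..     
     ...............................♣...     
     ......................^^^..........     
     .......................^...........     
     ...................................     
     ...................................     
     ...................................     
     ...................................     
     ...................................     
     ...................................     
     ....^..............................     
     ...^♣^.............................     
     ...♣♣♣♣..........@.................     
                                             
                                             
                                             
                                             
                                             
                                             
                                             
                                             
                                             
                                             
                                             
                                             


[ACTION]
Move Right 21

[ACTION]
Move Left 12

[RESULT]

....♣♣♣........~................♣..          
...............~......^.........♣..          
...............................♣...          
......................^^^..........          
.......................^...........          
...................................          
...................................          
...................................          
...................................          
...................................          
...................................          
....^..............................          
...^♣^.............................          
...♣♣♣♣...............@............          
                                             
                                             
                                             
                                             
                                             
                                             
                                             
                                             
                                             
                                             
                                             
                                             


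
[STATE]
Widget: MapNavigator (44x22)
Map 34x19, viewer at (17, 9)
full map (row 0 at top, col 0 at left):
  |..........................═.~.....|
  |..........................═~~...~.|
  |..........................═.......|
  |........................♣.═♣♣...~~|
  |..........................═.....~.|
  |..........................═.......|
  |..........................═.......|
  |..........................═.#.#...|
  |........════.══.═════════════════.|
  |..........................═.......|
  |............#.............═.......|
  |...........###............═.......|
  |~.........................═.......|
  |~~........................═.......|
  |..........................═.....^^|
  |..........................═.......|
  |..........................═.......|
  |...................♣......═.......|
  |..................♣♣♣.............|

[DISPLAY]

                                            
                                            
     ..........................═.~.....     
     ..........................═~~...~.     
     ..........................═.......     
     ........................♣.═♣♣...~~     
     ..........................═.....~.     
     ..........................═.......     
     ..........................═.......     
     ..........................═.#.#...     
     ........════.══.═════════════════.     
     .................@........═.......     
     ............#.............═.......     
     ...........###............═.......     
     ~.........................═.......     
     ~~........................═.......     
     ..........................═.....^^     
     ..........................═.......     
     ..........................═.......     
     ...................♣......═.......     
     ..................♣♣♣.............     
                                            


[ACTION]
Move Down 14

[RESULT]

     ..........................═.#.#...     
     ........════.══.═════════════════.     
     ..........................═.......     
     ............#.............═.......     
     ...........###............═.......     
     ~.........................═.......     
     ~~........................═.......     
     ..........................═.....^^     
     ..........................═.......     
     ..........................═.......     
     ...................♣......═.......     
     .................@♣♣♣.............     
                                            
                                            
                                            
                                            
                                            
                                            
                                            
                                            
                                            
                                            


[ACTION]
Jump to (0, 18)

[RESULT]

                      ......................
                      ........════.══.══════
                      ......................
                      ............#.........
                      ...........###........
                      ~.....................
                      ~~....................
                      ......................
                      ......................
                      ......................
                      ...................♣..
                      @.................♣♣♣.
                                            
                                            
                                            
                                            
                                            
                                            
                                            
                                            
                                            
                                            


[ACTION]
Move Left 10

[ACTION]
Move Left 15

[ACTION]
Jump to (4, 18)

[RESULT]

                  ..........................
                  ........════.══.══════════
                  ..........................
                  ............#.............
                  ...........###............
                  ~.........................
                  ~~........................
                  ..........................
                  ..........................
                  ..........................
                  ...................♣......
                  ....@.............♣♣♣.....
                                            
                                            
                                            
                                            
                                            
                                            
                                            
                                            
                                            
                                            
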